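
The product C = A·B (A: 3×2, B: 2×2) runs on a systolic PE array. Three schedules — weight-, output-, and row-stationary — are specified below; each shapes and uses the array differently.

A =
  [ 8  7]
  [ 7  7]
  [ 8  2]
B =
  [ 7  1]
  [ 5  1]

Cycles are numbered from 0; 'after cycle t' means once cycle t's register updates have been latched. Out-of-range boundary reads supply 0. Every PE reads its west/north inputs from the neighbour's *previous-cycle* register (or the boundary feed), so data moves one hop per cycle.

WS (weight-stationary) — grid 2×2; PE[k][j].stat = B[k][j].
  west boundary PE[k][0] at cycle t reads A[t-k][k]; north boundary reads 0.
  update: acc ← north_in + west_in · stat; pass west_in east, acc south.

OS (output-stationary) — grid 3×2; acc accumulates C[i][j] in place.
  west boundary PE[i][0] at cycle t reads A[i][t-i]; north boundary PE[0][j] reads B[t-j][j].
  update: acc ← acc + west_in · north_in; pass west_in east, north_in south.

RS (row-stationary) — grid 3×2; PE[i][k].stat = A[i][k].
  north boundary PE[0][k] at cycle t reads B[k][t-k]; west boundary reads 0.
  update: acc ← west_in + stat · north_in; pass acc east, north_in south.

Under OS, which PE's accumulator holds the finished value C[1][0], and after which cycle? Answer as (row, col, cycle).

(row, col, cycle) = (1, 0, 2)

OS — PE[1][0] is where C[1][0] collects:
  after 0 — PE[1][0] acc=0, pass-E 0, pass-S 0
  after 1 — PE[1][0] acc=49, pass-E 7, pass-S 7
  after 2 — PE[1][0] acc=84, pass-E 7, pass-S 5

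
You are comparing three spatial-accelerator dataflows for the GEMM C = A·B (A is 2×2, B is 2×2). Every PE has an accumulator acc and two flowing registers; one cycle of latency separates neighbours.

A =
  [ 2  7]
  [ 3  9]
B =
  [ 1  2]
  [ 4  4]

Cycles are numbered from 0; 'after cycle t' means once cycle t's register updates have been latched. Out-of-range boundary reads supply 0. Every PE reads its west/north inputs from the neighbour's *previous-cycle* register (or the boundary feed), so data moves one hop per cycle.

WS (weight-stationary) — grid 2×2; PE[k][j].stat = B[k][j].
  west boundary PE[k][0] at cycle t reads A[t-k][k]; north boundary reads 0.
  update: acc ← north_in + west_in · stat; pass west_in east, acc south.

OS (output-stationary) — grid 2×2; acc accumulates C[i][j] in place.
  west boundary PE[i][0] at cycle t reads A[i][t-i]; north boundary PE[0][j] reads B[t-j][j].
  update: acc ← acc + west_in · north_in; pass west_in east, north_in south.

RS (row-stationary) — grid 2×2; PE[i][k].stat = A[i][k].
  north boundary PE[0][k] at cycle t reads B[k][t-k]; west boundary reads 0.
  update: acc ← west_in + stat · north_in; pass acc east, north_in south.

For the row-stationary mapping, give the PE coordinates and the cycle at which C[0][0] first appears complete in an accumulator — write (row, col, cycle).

Under RS, C[0][0] lands at PE[0][1]:
  c0 r0c1: 0 / 0 / 0
  c1 r0c1: 30 / 30 / 4

(row, col, cycle) = (0, 1, 1)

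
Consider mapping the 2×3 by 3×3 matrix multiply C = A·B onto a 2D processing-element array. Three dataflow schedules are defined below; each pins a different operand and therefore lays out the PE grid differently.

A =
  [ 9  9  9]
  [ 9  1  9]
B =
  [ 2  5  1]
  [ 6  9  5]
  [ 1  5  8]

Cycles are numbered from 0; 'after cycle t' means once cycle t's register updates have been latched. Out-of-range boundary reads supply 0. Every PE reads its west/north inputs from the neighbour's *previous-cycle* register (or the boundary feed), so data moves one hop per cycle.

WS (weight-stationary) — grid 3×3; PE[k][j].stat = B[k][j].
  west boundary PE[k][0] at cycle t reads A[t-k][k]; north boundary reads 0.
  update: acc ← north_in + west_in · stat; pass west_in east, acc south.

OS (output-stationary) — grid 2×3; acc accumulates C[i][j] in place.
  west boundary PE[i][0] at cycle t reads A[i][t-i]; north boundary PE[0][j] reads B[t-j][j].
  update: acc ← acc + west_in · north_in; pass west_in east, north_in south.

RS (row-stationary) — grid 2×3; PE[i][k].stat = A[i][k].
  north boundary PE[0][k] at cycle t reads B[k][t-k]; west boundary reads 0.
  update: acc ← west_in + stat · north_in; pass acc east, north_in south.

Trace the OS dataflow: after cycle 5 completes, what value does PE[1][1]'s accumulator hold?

Tracing OS — 2×3 array, target PE[1][1]:
  @0  [0,1]  acc 0  |  →0  ↓0
  @0  [1,0]  acc 0  |  →0  ↓0
  @0  [1,1]  acc 0  |  →0  ↓0
  @1  [0,1]  acc 45  |  →9  ↓5
  @1  [1,0]  acc 18  |  →9  ↓2
  @1  [1,1]  acc 0  |  →0  ↓0
  @2  [0,1]  acc 126  |  →9  ↓9
  @2  [1,0]  acc 24  |  →1  ↓6
  @2  [1,1]  acc 45  |  →9  ↓5
  @3  [0,1]  acc 171  |  →9  ↓5
  @3  [1,0]  acc 33  |  →9  ↓1
  @3  [1,1]  acc 54  |  →1  ↓9
  @4  [0,1]  acc 171  |  →0  ↓0
  @4  [1,0]  acc 33  |  →0  ↓0
  @4  [1,1]  acc 99  |  →9  ↓5
  @5  [0,1]  acc 171  |  →0  ↓0
  @5  [1,0]  acc 33  |  →0  ↓0
  @5  [1,1]  acc 99  |  →0  ↓0

PE[1][1].acc = 99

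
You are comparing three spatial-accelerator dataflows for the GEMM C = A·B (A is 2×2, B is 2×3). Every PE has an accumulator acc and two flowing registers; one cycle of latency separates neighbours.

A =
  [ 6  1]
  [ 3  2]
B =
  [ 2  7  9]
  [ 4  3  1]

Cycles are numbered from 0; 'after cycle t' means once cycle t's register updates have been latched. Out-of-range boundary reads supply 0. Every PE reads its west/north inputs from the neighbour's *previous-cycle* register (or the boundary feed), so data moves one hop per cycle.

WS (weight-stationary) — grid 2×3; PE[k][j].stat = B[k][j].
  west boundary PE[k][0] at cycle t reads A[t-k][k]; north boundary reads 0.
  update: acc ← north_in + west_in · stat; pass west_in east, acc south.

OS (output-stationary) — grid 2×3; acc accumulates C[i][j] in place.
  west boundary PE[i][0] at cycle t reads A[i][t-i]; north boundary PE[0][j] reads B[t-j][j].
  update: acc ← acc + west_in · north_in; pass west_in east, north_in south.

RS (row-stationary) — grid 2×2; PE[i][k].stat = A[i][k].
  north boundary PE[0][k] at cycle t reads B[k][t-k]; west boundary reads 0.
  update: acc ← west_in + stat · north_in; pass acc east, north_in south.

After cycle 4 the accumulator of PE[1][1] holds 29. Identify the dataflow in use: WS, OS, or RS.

dataflow = RS

Under WS (2×3), PE[1][1]:
  t=0 PE[1][1]: acc=0 h=0 v=0
  t=1 PE[1][1]: acc=0 h=0 v=0
  t=2 PE[1][1]: acc=45 h=1 v=45
  t=3 PE[1][1]: acc=27 h=2 v=27
  t=4 PE[1][1]: acc=0 h=0 v=0
Under OS (2×3), PE[1][1]:
  t=0 PE[1][1]: acc=0 h=0 v=0
  t=1 PE[1][1]: acc=0 h=0 v=0
  t=2 PE[1][1]: acc=21 h=3 v=7
  t=3 PE[1][1]: acc=27 h=2 v=3
  t=4 PE[1][1]: acc=27 h=0 v=0
Under RS (2×2), PE[1][1]:
  t=0 PE[1][1]: acc=0 h=0 v=0
  t=1 PE[1][1]: acc=0 h=0 v=0
  t=2 PE[1][1]: acc=14 h=14 v=4
  t=3 PE[1][1]: acc=27 h=27 v=3
  t=4 PE[1][1]: acc=29 h=29 v=1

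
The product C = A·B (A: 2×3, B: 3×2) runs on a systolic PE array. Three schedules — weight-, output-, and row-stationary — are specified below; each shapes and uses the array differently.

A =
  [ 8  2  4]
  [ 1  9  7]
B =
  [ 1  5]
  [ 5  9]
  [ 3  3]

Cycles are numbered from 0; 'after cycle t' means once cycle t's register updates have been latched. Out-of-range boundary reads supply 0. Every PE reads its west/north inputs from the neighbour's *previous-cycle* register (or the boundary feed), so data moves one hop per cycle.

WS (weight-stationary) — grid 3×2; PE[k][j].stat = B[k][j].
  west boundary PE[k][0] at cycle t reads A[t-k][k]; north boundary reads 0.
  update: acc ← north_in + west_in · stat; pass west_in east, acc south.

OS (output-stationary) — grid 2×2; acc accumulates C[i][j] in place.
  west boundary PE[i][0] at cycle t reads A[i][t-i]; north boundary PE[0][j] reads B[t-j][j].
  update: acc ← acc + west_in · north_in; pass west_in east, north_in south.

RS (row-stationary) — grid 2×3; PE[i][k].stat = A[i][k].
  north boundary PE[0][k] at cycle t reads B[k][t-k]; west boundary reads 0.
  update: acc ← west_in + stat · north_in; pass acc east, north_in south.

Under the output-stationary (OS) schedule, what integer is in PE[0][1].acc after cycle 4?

OS on a 2×2 grid — tracing PE[0][1] and its feeders:
  cycle 0: PE[0][0] → acc 8, east 8, south 1
  cycle 0: PE[0][1] → acc 0, east 0, south 0
  cycle 1: PE[0][0] → acc 18, east 2, south 5
  cycle 1: PE[0][1] → acc 40, east 8, south 5
  cycle 2: PE[0][0] → acc 30, east 4, south 3
  cycle 2: PE[0][1] → acc 58, east 2, south 9
  cycle 3: PE[0][0] → acc 30, east 0, south 0
  cycle 3: PE[0][1] → acc 70, east 4, south 3
  cycle 4: PE[0][0] → acc 30, east 0, south 0
  cycle 4: PE[0][1] → acc 70, east 0, south 0

PE[0][1].acc = 70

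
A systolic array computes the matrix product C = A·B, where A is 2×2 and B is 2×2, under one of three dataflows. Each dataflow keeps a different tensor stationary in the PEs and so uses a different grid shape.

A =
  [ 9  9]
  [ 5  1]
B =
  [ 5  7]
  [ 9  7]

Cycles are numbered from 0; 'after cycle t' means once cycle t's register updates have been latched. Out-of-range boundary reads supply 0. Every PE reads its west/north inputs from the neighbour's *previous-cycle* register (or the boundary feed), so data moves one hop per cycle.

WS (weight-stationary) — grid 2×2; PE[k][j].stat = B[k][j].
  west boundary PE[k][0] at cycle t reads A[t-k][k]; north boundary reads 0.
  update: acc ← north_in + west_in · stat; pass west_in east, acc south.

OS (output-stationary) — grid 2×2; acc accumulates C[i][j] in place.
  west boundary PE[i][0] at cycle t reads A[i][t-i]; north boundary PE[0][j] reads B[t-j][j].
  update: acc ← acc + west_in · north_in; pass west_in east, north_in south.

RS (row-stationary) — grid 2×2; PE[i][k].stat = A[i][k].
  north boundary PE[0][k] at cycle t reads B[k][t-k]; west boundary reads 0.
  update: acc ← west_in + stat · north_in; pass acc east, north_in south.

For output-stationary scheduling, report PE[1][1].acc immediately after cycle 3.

PE[1][1].acc = 42

OS 2×2: PE[1][1] cycle-by-cycle (with neighbour feeds):
  step 0 · PE0,1: acc=0; fwd→0 fwd↓0
  step 0 · PE1,0: acc=0; fwd→0 fwd↓0
  step 0 · PE1,1: acc=0; fwd→0 fwd↓0
  step 1 · PE0,1: acc=63; fwd→9 fwd↓7
  step 1 · PE1,0: acc=25; fwd→5 fwd↓5
  step 1 · PE1,1: acc=0; fwd→0 fwd↓0
  step 2 · PE0,1: acc=126; fwd→9 fwd↓7
  step 2 · PE1,0: acc=34; fwd→1 fwd↓9
  step 2 · PE1,1: acc=35; fwd→5 fwd↓7
  step 3 · PE0,1: acc=126; fwd→0 fwd↓0
  step 3 · PE1,0: acc=34; fwd→0 fwd↓0
  step 3 · PE1,1: acc=42; fwd→1 fwd↓7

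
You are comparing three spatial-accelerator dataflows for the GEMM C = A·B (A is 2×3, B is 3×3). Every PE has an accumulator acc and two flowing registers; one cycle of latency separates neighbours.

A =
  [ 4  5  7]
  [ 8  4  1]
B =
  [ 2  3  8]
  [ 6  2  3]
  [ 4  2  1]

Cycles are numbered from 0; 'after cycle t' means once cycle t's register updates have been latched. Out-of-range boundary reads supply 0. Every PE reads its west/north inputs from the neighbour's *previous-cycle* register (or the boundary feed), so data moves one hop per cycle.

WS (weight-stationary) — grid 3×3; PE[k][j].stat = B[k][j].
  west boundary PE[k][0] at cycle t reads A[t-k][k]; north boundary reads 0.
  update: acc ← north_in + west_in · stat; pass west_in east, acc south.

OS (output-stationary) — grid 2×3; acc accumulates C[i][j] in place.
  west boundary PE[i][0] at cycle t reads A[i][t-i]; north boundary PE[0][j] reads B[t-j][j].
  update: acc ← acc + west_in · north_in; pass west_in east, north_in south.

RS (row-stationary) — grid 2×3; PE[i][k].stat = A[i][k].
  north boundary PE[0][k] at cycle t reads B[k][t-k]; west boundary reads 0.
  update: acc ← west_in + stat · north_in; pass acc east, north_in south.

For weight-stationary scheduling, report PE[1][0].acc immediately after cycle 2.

PE[1][0].acc = 40

WS 3×3: PE[1][0] cycle-by-cycle (with neighbour feeds):
  @0  [0,0]  acc 8  |  →4  ↓8
  @0  [1,0]  acc 0  |  →0  ↓0
  @1  [0,0]  acc 16  |  →8  ↓16
  @1  [1,0]  acc 38  |  →5  ↓38
  @2  [0,0]  acc 0  |  →0  ↓0
  @2  [1,0]  acc 40  |  →4  ↓40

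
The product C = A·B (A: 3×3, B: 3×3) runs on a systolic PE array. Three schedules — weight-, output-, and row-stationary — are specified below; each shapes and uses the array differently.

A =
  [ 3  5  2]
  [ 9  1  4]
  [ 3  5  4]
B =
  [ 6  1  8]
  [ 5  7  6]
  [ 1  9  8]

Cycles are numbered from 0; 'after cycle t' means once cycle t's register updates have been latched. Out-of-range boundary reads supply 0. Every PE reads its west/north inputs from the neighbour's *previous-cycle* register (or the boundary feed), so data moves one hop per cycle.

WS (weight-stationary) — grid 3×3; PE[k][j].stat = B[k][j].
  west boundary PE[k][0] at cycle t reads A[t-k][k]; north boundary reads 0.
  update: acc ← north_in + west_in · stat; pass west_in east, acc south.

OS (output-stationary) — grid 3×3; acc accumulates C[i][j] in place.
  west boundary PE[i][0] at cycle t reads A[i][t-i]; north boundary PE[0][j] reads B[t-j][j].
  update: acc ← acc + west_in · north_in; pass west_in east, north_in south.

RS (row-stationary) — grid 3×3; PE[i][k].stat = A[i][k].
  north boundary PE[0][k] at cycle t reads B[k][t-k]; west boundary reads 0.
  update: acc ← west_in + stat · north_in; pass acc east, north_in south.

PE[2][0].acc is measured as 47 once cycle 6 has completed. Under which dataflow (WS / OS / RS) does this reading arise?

dataflow = OS

WS [3×3] PE[2][0] across cycles:
  t=0 PE[2][0]: acc=0 h=0 v=0
  t=1 PE[2][0]: acc=0 h=0 v=0
  t=2 PE[2][0]: acc=45 h=2 v=45
  t=3 PE[2][0]: acc=63 h=4 v=63
  t=4 PE[2][0]: acc=47 h=4 v=47
  t=5 PE[2][0]: acc=0 h=0 v=0
  t=6 PE[2][0]: acc=0 h=0 v=0
OS [3×3] PE[2][0] across cycles:
  t=0 PE[2][0]: acc=0 h=0 v=0
  t=1 PE[2][0]: acc=0 h=0 v=0
  t=2 PE[2][0]: acc=18 h=3 v=6
  t=3 PE[2][0]: acc=43 h=5 v=5
  t=4 PE[2][0]: acc=47 h=4 v=1
  t=5 PE[2][0]: acc=47 h=0 v=0
  t=6 PE[2][0]: acc=47 h=0 v=0
RS [3×3] PE[2][0] across cycles:
  t=0 PE[2][0]: acc=0 h=0 v=0
  t=1 PE[2][0]: acc=0 h=0 v=0
  t=2 PE[2][0]: acc=18 h=18 v=6
  t=3 PE[2][0]: acc=3 h=3 v=1
  t=4 PE[2][0]: acc=24 h=24 v=8
  t=5 PE[2][0]: acc=0 h=0 v=0
  t=6 PE[2][0]: acc=0 h=0 v=0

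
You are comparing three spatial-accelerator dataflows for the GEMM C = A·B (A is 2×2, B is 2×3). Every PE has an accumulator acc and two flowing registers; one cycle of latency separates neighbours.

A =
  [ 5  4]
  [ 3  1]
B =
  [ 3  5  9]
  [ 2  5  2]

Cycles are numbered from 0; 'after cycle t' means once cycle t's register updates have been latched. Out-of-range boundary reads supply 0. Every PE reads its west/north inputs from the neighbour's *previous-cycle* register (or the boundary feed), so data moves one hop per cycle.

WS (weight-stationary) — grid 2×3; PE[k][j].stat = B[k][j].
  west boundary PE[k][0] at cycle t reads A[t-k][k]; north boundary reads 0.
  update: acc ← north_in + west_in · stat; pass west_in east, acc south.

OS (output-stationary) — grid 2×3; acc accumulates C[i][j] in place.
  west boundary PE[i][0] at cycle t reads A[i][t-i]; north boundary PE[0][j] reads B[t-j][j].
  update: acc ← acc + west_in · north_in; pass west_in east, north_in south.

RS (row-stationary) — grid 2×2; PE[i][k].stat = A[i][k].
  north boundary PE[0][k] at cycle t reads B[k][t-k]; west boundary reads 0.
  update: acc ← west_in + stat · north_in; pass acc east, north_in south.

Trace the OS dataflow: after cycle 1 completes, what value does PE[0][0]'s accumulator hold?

OS 2×3: PE[0][0] cycle-by-cycle (with neighbour feeds):
  step 0 · PE0,0: acc=15; fwd→5 fwd↓3
  step 1 · PE0,0: acc=23; fwd→4 fwd↓2

PE[0][0].acc = 23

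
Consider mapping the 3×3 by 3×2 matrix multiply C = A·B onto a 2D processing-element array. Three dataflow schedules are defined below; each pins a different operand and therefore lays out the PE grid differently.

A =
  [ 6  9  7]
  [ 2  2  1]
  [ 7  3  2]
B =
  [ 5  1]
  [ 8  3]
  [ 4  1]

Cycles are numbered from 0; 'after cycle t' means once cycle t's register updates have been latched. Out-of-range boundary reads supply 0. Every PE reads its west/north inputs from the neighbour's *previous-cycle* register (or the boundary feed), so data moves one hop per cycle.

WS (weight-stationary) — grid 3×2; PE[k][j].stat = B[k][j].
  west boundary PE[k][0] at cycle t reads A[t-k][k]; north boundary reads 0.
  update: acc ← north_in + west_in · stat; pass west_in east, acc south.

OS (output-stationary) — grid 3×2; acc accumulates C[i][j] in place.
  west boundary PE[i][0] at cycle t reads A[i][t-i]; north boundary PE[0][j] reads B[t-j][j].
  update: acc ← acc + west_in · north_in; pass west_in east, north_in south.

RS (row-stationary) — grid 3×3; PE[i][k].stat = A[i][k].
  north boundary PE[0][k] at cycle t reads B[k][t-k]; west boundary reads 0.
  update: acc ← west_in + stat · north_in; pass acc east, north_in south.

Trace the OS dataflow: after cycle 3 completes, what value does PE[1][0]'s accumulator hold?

Tracing OS — 3×2 array, target PE[1][0]:
  step 0 · PE0,0: acc=30; fwd→6 fwd↓5
  step 0 · PE1,0: acc=0; fwd→0 fwd↓0
  step 1 · PE0,0: acc=102; fwd→9 fwd↓8
  step 1 · PE1,0: acc=10; fwd→2 fwd↓5
  step 2 · PE0,0: acc=130; fwd→7 fwd↓4
  step 2 · PE1,0: acc=26; fwd→2 fwd↓8
  step 3 · PE0,0: acc=130; fwd→0 fwd↓0
  step 3 · PE1,0: acc=30; fwd→1 fwd↓4

PE[1][0].acc = 30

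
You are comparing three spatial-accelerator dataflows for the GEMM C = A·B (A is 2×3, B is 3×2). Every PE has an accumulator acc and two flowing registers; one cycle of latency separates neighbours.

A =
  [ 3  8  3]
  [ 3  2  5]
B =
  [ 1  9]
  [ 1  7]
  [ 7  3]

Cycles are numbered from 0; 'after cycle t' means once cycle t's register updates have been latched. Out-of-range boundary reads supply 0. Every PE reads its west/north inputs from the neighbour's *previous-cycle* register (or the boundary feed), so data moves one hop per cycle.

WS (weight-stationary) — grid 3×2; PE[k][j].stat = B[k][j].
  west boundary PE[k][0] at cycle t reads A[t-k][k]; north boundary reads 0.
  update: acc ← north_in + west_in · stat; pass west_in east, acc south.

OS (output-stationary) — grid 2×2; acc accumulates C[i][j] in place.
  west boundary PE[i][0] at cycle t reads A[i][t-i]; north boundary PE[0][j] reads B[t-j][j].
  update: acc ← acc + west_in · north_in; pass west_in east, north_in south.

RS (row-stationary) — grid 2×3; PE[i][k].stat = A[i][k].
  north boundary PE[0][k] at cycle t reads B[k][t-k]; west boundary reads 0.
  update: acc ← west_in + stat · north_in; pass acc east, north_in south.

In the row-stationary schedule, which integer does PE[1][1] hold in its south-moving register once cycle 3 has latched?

Tracing RS — 2×3 array, target PE[1][1]:
  step 0 · PE0,1: acc=0; fwd→0 fwd↓0
  step 0 · PE1,0: acc=0; fwd→0 fwd↓0
  step 0 · PE1,1: acc=0; fwd→0 fwd↓0
  step 1 · PE0,1: acc=11; fwd→11 fwd↓1
  step 1 · PE1,0: acc=3; fwd→3 fwd↓1
  step 1 · PE1,1: acc=0; fwd→0 fwd↓0
  step 2 · PE0,1: acc=83; fwd→83 fwd↓7
  step 2 · PE1,0: acc=27; fwd→27 fwd↓9
  step 2 · PE1,1: acc=5; fwd→5 fwd↓1
  step 3 · PE0,1: acc=0; fwd→0 fwd↓0
  step 3 · PE1,0: acc=0; fwd→0 fwd↓0
  step 3 · PE1,1: acc=41; fwd→41 fwd↓7

register = 7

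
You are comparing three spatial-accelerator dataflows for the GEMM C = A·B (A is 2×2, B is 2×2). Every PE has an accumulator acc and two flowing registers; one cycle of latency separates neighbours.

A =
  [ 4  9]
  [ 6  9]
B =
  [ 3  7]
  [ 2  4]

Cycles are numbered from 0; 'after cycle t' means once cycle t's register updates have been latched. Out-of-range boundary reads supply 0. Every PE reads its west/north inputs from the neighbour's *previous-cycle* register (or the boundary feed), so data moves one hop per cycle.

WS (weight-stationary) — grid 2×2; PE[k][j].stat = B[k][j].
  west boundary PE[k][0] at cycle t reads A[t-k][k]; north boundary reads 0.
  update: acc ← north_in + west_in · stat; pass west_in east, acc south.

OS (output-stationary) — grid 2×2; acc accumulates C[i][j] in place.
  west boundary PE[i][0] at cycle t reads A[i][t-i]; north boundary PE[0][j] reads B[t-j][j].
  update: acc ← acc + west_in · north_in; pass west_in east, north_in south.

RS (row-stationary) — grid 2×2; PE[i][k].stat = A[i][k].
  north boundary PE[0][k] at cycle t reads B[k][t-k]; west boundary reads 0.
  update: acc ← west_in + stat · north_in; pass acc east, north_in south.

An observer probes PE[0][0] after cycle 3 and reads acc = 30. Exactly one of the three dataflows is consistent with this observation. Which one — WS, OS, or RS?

WS [2×2] PE[0][0] across cycles:
  t=0 PE[0][0]: acc=12 h=4 v=12
  t=1 PE[0][0]: acc=18 h=6 v=18
  t=2 PE[0][0]: acc=0 h=0 v=0
  t=3 PE[0][0]: acc=0 h=0 v=0
OS [2×2] PE[0][0] across cycles:
  t=0 PE[0][0]: acc=12 h=4 v=3
  t=1 PE[0][0]: acc=30 h=9 v=2
  t=2 PE[0][0]: acc=30 h=0 v=0
  t=3 PE[0][0]: acc=30 h=0 v=0
RS [2×2] PE[0][0] across cycles:
  t=0 PE[0][0]: acc=12 h=12 v=3
  t=1 PE[0][0]: acc=28 h=28 v=7
  t=2 PE[0][0]: acc=0 h=0 v=0
  t=3 PE[0][0]: acc=0 h=0 v=0

dataflow = OS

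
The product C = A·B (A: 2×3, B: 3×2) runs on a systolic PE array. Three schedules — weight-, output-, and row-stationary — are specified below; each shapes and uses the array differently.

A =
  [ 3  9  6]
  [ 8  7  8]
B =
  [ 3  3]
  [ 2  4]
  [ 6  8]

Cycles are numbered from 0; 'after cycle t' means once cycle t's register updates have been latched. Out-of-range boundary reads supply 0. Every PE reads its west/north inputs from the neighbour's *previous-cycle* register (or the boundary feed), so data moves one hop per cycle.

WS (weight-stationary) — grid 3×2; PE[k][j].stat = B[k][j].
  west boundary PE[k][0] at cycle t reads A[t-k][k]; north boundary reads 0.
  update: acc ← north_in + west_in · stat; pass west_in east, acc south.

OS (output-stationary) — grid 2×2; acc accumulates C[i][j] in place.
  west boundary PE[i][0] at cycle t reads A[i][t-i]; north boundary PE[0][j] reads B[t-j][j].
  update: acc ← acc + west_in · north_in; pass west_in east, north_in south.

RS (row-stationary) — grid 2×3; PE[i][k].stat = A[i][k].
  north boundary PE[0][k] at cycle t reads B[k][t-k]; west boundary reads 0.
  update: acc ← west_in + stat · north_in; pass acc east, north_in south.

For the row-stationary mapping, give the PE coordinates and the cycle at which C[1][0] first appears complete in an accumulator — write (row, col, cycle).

RS — PE[1][2] is where C[1][0] collects:
  t=0 PE[1][2]: acc=0 h=0 v=0
  t=1 PE[1][2]: acc=0 h=0 v=0
  t=2 PE[1][2]: acc=0 h=0 v=0
  t=3 PE[1][2]: acc=86 h=86 v=6

(row, col, cycle) = (1, 2, 3)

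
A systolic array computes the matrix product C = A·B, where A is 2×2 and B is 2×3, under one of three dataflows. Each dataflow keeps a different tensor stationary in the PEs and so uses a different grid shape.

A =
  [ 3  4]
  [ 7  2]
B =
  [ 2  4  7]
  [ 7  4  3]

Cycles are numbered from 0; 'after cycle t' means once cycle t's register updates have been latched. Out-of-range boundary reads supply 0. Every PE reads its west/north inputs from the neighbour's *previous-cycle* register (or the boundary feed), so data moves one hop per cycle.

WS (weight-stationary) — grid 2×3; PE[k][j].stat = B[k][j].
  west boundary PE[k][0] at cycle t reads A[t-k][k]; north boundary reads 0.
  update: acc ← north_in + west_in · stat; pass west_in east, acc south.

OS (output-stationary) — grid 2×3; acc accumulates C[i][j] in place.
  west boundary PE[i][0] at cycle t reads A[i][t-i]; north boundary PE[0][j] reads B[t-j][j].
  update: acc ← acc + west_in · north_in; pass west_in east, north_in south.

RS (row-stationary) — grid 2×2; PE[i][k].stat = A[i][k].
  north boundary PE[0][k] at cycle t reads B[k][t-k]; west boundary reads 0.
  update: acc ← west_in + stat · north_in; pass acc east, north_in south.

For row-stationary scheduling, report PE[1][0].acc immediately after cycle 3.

PE[1][0].acc = 49

RS 2×2: PE[1][0] cycle-by-cycle (with neighbour feeds):
  t=0 PE[0][0]: acc=6 h=6 v=2
  t=0 PE[1][0]: acc=0 h=0 v=0
  t=1 PE[0][0]: acc=12 h=12 v=4
  t=1 PE[1][0]: acc=14 h=14 v=2
  t=2 PE[0][0]: acc=21 h=21 v=7
  t=2 PE[1][0]: acc=28 h=28 v=4
  t=3 PE[0][0]: acc=0 h=0 v=0
  t=3 PE[1][0]: acc=49 h=49 v=7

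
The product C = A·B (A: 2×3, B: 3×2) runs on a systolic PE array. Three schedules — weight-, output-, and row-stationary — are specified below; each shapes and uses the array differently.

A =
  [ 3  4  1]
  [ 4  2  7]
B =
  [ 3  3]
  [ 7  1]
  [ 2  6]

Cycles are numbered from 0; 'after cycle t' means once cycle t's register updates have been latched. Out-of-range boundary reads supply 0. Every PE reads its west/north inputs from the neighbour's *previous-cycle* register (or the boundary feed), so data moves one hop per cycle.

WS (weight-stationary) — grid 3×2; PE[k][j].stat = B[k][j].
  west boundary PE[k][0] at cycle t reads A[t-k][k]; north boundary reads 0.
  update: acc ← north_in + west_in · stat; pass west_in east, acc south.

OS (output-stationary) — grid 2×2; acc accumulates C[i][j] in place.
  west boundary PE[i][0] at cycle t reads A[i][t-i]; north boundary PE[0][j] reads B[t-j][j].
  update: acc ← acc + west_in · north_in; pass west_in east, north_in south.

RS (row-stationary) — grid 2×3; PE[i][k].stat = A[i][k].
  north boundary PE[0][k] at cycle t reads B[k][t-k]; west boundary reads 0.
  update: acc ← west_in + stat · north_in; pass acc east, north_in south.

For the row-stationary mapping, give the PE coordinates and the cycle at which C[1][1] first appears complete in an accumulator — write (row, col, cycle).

RS — PE[1][2] is where C[1][1] collects:
  t=0 PE[1][2]: acc=0 h=0 v=0
  t=1 PE[1][2]: acc=0 h=0 v=0
  t=2 PE[1][2]: acc=0 h=0 v=0
  t=3 PE[1][2]: acc=40 h=40 v=2
  t=4 PE[1][2]: acc=56 h=56 v=6

(row, col, cycle) = (1, 2, 4)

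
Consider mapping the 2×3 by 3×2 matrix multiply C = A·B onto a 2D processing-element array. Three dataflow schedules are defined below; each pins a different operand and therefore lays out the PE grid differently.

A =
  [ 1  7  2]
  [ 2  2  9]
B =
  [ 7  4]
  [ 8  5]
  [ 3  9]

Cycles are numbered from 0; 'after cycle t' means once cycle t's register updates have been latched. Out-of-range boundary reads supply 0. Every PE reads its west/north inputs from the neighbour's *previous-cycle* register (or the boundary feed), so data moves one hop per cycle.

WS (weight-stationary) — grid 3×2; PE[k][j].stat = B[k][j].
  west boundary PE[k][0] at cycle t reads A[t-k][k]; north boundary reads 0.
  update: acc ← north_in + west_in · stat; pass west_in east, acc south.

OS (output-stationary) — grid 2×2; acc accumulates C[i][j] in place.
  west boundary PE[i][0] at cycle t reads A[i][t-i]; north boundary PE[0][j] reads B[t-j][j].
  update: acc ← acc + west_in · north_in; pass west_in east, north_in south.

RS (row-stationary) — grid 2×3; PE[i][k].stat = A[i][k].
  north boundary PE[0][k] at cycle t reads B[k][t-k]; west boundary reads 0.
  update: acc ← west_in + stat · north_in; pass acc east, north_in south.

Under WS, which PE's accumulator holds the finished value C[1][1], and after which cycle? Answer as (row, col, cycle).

WS — PE[2][1] is where C[1][1] collects:
  [0] (2,1) acc=0 (h:0 v:0)
  [1] (2,1) acc=0 (h:0 v:0)
  [2] (2,1) acc=0 (h:0 v:0)
  [3] (2,1) acc=57 (h:2 v:57)
  [4] (2,1) acc=99 (h:9 v:99)

(row, col, cycle) = (2, 1, 4)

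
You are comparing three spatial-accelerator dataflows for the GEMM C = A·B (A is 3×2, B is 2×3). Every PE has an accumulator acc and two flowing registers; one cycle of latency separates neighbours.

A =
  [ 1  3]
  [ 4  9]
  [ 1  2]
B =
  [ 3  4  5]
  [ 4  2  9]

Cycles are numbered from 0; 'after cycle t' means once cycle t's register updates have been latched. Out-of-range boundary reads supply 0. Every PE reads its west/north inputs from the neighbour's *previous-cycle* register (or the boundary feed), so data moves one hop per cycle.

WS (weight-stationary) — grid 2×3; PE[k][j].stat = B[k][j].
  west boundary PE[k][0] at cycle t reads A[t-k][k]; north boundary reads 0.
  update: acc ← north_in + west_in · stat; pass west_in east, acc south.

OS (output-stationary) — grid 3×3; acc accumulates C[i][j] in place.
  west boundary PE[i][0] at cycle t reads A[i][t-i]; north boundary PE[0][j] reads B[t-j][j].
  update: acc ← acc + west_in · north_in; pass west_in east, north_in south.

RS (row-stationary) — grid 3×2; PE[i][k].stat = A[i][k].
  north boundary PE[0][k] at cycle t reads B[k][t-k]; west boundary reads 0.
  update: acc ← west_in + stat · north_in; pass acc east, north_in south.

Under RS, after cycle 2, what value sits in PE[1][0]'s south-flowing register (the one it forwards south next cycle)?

register = 4

RS 3×2: PE[1][0] cycle-by-cycle (with neighbour feeds):
  t=0 PE[0][0]: acc=3 h=3 v=3
  t=0 PE[1][0]: acc=0 h=0 v=0
  t=1 PE[0][0]: acc=4 h=4 v=4
  t=1 PE[1][0]: acc=12 h=12 v=3
  t=2 PE[0][0]: acc=5 h=5 v=5
  t=2 PE[1][0]: acc=16 h=16 v=4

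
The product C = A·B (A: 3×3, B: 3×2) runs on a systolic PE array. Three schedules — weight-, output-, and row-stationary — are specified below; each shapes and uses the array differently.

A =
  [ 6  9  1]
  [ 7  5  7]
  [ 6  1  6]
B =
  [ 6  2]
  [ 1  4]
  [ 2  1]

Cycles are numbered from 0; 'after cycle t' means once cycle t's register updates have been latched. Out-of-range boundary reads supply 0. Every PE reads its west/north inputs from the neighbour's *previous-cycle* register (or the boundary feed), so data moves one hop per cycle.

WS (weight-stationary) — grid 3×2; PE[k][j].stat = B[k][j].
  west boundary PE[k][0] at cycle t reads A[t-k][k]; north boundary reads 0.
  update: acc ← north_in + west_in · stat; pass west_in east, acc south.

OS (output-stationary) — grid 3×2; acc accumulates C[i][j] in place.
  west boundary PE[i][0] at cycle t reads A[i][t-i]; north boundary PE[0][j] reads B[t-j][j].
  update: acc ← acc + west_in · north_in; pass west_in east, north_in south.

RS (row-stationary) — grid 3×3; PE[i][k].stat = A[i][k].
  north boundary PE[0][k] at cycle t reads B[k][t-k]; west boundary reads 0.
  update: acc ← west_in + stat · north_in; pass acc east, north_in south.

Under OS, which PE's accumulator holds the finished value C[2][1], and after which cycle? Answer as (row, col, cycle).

(row, col, cycle) = (2, 1, 5)

Under OS, C[2][1] lands at PE[2][1]:
  0: (2,1).acc=0  regs=<0,0>
  1: (2,1).acc=0  regs=<0,0>
  2: (2,1).acc=0  regs=<0,0>
  3: (2,1).acc=12  regs=<6,2>
  4: (2,1).acc=16  regs=<1,4>
  5: (2,1).acc=22  regs=<6,1>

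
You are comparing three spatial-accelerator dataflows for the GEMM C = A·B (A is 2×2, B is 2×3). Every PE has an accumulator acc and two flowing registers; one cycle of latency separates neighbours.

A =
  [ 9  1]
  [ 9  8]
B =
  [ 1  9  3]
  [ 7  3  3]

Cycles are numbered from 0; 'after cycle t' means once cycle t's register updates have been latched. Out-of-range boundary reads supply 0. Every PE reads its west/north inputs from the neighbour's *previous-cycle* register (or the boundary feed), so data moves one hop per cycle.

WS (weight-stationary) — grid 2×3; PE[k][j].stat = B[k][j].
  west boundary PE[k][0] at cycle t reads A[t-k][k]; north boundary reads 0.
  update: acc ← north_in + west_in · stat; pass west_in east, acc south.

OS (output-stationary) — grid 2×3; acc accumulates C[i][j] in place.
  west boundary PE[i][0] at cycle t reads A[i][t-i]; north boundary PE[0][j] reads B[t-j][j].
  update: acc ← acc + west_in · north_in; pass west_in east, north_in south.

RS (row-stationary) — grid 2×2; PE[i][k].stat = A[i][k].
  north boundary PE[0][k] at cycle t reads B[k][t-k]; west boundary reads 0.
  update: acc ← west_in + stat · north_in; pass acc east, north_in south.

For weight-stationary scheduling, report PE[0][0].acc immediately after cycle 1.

PE[0][0].acc = 9

WS on a 2×3 grid — tracing PE[0][0] and its feeders:
  0: (0,0).acc=9  regs=<9,9>
  1: (0,0).acc=9  regs=<9,9>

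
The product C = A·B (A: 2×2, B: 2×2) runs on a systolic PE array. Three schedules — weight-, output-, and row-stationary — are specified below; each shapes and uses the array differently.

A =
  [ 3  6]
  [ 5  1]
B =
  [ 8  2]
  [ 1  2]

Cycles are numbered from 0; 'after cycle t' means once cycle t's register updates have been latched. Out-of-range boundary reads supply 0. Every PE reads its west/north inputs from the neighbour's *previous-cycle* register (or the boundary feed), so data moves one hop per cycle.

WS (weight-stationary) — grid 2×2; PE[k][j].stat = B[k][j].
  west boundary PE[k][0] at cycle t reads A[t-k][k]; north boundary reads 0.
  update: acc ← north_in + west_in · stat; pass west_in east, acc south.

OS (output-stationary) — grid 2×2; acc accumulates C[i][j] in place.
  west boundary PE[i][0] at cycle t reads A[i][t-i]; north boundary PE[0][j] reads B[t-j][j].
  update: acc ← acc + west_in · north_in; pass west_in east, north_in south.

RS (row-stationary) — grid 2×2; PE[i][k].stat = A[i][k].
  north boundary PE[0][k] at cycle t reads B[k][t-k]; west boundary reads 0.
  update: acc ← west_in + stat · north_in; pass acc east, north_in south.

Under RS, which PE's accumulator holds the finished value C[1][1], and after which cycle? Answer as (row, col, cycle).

(row, col, cycle) = (1, 1, 3)

Under RS, C[1][1] lands at PE[1][1]:
  cycle 0: PE[1][1] → acc 0, east 0, south 0
  cycle 1: PE[1][1] → acc 0, east 0, south 0
  cycle 2: PE[1][1] → acc 41, east 41, south 1
  cycle 3: PE[1][1] → acc 12, east 12, south 2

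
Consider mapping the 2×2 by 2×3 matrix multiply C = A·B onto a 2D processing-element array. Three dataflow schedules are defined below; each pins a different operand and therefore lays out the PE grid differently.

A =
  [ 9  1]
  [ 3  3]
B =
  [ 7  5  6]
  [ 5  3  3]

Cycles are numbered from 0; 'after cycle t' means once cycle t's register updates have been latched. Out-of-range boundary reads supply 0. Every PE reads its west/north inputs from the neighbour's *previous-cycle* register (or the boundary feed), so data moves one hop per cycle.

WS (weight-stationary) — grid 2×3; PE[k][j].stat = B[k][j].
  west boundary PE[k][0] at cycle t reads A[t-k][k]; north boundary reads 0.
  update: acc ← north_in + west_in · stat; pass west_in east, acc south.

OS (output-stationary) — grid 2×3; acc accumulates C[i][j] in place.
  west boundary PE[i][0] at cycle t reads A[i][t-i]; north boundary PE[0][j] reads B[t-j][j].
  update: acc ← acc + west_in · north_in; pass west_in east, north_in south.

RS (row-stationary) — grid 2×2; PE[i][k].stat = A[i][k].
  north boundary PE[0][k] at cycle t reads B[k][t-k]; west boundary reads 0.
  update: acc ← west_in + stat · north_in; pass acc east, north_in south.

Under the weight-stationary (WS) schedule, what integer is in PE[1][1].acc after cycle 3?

PE[1][1].acc = 24

WS on a 2×3 grid — tracing PE[1][1] and its feeders:
  cycle 0: PE[0][1] → acc 0, east 0, south 0
  cycle 0: PE[1][0] → acc 0, east 0, south 0
  cycle 0: PE[1][1] → acc 0, east 0, south 0
  cycle 1: PE[0][1] → acc 45, east 9, south 45
  cycle 1: PE[1][0] → acc 68, east 1, south 68
  cycle 1: PE[1][1] → acc 0, east 0, south 0
  cycle 2: PE[0][1] → acc 15, east 3, south 15
  cycle 2: PE[1][0] → acc 36, east 3, south 36
  cycle 2: PE[1][1] → acc 48, east 1, south 48
  cycle 3: PE[0][1] → acc 0, east 0, south 0
  cycle 3: PE[1][0] → acc 0, east 0, south 0
  cycle 3: PE[1][1] → acc 24, east 3, south 24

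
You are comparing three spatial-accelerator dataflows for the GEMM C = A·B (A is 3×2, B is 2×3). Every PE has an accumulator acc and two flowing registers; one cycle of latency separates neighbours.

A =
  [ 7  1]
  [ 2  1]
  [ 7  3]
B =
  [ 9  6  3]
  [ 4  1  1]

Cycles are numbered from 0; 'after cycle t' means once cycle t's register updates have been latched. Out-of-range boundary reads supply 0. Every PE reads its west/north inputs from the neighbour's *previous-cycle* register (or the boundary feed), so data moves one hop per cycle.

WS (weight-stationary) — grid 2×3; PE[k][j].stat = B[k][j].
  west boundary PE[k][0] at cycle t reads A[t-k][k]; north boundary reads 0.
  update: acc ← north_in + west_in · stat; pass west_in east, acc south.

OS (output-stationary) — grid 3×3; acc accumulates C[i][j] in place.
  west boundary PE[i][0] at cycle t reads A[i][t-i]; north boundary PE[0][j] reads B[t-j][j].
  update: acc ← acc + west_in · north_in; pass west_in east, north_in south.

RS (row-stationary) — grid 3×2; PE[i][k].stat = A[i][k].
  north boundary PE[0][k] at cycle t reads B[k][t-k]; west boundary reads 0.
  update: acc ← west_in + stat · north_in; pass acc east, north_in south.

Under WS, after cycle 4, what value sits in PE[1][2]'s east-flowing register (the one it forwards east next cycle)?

WS 2×3: PE[1][2] cycle-by-cycle (with neighbour feeds):
  @0  [0,2]  acc 0  |  →0  ↓0
  @0  [1,1]  acc 0  |  →0  ↓0
  @0  [1,2]  acc 0  |  →0  ↓0
  @1  [0,2]  acc 0  |  →0  ↓0
  @1  [1,1]  acc 0  |  →0  ↓0
  @1  [1,2]  acc 0  |  →0  ↓0
  @2  [0,2]  acc 21  |  →7  ↓21
  @2  [1,1]  acc 43  |  →1  ↓43
  @2  [1,2]  acc 0  |  →0  ↓0
  @3  [0,2]  acc 6  |  →2  ↓6
  @3  [1,1]  acc 13  |  →1  ↓13
  @3  [1,2]  acc 22  |  →1  ↓22
  @4  [0,2]  acc 21  |  →7  ↓21
  @4  [1,1]  acc 45  |  →3  ↓45
  @4  [1,2]  acc 7  |  →1  ↓7

register = 1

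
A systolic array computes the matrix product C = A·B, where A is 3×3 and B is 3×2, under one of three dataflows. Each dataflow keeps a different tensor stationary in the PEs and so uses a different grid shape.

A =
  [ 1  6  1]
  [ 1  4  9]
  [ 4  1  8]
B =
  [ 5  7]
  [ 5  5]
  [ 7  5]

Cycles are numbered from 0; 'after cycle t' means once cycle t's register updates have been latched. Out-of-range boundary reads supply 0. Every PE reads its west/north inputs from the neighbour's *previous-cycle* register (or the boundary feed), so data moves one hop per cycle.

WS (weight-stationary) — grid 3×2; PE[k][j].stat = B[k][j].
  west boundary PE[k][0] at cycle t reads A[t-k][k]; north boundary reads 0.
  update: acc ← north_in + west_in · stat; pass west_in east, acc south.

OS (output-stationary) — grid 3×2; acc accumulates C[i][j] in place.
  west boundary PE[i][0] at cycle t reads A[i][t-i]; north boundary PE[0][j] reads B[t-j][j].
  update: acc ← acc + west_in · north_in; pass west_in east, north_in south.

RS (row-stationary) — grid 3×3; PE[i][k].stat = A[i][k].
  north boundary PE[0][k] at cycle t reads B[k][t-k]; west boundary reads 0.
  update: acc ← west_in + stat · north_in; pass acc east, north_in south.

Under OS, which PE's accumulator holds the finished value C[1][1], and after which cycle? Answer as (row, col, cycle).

(row, col, cycle) = (1, 1, 4)

OS: C[1][1] accumulates in PE[1][1]:
  cycle 0: PE[1][1] → acc 0, east 0, south 0
  cycle 1: PE[1][1] → acc 0, east 0, south 0
  cycle 2: PE[1][1] → acc 7, east 1, south 7
  cycle 3: PE[1][1] → acc 27, east 4, south 5
  cycle 4: PE[1][1] → acc 72, east 9, south 5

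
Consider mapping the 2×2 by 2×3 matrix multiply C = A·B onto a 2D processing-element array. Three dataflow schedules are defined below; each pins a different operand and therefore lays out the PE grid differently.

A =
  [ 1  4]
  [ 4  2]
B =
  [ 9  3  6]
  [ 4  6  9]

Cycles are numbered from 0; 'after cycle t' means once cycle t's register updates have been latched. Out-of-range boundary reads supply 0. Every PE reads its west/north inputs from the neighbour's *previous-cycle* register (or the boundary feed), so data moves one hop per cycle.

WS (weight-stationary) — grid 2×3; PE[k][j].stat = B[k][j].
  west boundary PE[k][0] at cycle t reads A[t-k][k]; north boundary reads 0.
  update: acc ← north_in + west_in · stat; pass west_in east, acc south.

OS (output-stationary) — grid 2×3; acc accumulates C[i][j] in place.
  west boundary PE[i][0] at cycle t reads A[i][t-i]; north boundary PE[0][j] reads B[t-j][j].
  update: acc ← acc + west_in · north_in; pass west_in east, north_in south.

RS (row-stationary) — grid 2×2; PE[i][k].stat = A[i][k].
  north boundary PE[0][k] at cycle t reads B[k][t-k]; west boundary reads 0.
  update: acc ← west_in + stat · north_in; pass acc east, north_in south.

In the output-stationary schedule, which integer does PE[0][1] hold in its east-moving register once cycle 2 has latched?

register = 4

OS (2×3). Following PE[0][1] plus its west/north inputs:
  cycle 0: PE[0][0] → acc 9, east 1, south 9
  cycle 0: PE[0][1] → acc 0, east 0, south 0
  cycle 1: PE[0][0] → acc 25, east 4, south 4
  cycle 1: PE[0][1] → acc 3, east 1, south 3
  cycle 2: PE[0][0] → acc 25, east 0, south 0
  cycle 2: PE[0][1] → acc 27, east 4, south 6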